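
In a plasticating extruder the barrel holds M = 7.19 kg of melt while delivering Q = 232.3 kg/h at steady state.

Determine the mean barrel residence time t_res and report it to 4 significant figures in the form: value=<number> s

value=111.4 s

Convert throughput: Q = 232.3 kg/h = 232.3/3600 = 0.0645278 kg/s
Mean residence time: t_res = M/Q_s = 7.19 kg / 0.0645278 kg/s = 111.425 s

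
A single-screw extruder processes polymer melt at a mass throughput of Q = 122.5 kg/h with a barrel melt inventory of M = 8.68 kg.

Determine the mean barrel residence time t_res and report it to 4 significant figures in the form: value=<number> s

value=255.1 s

Convert throughput: Q = 122.5 kg/h = 122.5/3600 = 0.0340278 kg/s
t_res = M / Q_s = 8.68 / 0.0340278 = 255.086 s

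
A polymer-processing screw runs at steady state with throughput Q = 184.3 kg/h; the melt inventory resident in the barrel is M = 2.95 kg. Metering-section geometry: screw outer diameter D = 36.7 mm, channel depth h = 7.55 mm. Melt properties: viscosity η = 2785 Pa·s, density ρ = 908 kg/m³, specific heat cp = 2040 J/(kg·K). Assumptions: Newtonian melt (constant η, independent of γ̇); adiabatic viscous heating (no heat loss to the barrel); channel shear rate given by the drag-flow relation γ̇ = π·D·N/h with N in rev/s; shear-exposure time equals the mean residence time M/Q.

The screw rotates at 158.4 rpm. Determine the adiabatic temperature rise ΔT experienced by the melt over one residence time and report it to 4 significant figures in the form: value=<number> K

Convert throughput: Q = 184.3 kg/h = 184.3/3600 = 0.0511944 kg/s
Mean residence time: t_res = M/Q_s = 2.95 kg / 0.0511944 kg/s = 57.6234 s
Geometry in metres: D = 36.7 mm → 0.0367 m, h = 7.55 mm → 0.00755 m; screw speed N = 158.4 rpm = 2.64 rev/s
γ̇ = π·D·N / h = π · 0.0367 · 2.64 / 0.00755 = 40.3156 s⁻¹
ΔT = η·γ̇²·t_res / (ρ·cp) = 2785 · (40.3156)² · 57.6234 / (908 · 2040) = 140.817 K

value=140.8 K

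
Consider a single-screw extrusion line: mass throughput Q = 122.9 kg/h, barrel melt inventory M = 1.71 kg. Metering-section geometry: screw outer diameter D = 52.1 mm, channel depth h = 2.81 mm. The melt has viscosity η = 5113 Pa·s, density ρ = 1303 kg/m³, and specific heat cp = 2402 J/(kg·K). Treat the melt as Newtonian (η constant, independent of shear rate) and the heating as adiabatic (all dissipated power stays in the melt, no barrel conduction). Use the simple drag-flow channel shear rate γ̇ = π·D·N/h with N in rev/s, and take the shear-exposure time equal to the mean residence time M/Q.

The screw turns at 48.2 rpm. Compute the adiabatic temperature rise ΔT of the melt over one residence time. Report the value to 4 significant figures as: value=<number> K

value=179.2 K

Throughput in SI: Q_s = 122.9 kg/h ÷ 3600 s/h = 0.0341389 kg/s
Mean residence time: t_res = M/Q_s = 1.71 kg / 0.0341389 kg/s = 50.0895 s
Geometry in metres: D = 52.1 mm → 0.0521 m, h = 2.81 mm → 0.00281 m; screw speed N = 48.2 rpm = 0.803333 rev/s
γ̇ = π·D·N / h = π · 0.0521 · 0.803333 / 0.00281 = 46.7926 s⁻¹
ΔT = η·γ̇²·t_res / (ρ·cp) = 5113 · (46.7926)² · 50.0895 / (1303 · 2402) = 179.167 K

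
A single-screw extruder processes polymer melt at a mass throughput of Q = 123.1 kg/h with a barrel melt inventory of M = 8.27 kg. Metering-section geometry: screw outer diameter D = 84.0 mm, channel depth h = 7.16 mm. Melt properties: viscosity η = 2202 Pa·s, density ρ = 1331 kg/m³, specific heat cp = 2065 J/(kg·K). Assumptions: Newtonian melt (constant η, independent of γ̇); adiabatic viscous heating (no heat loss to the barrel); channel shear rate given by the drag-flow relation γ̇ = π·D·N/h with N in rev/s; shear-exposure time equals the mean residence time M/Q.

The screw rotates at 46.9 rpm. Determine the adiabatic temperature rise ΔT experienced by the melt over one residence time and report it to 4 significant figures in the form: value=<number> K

Convert throughput: Q = 123.1 kg/h = 123.1/3600 = 0.0341944 kg/s
t_res = M / Q_s = 8.27 ÷ 0.0341944 = 241.852 s
Convert to SI: D = 0.084 m, h = 0.00716 m, N = 46.9/60 = 0.781667 rev/s
γ̇ = π·D·N / h = π · 0.084 · 0.781667 / 0.00716 = 28.8096 s⁻¹
Adiabatic rise: ΔT = η γ̇² t_res / (ρ cp) = 2202·(28.8096)²·241.852 / (1331·2065) = 160.822 K

value=160.8 K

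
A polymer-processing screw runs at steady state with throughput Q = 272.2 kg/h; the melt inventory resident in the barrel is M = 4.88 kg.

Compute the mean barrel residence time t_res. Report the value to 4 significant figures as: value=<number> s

value=64.54 s

Throughput in SI: Q_s = 272.2 kg/h ÷ 3600 s/h = 0.0756111 kg/s
t_res = M / Q_s = 4.88 / 0.0756111 = 64.5408 s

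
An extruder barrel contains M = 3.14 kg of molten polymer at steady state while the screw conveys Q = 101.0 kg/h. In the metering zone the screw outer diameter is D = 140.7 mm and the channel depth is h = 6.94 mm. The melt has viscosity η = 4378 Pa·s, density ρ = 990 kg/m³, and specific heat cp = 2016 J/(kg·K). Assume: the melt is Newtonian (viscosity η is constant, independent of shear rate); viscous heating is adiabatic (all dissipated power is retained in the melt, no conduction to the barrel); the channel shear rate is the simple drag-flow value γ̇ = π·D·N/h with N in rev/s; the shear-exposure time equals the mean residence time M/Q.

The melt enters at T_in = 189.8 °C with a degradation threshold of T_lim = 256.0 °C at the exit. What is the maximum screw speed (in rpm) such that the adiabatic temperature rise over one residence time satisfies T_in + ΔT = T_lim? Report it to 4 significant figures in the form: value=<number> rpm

Convert throughput: Q = 101.0 kg/h = 101.0/3600 = 0.0280556 kg/s
t_res = M / Q_s = 3.14 ÷ 0.0280556 = 111.921 s
Geometry in SI: D = 140.7 mm → 0.1407 m, h = 6.94 mm → 0.00694 m
Allowable rise: ΔT_a = T_lim − T_in = 256.0 − 189.8 = 66.2 K
γ̇_max² = ΔT_a·ρ·cp / (η·t_res) = [66.2 × 990 × 2016] / [4378 × 111.921] = 269.648 s⁻²
γ̇_max = √269.648 = 16.421 s⁻¹
Solve γ̇ = πDN/h for N: N_max = γ̇_max·h/(π·D) = 16.421 × 0.00694 / (π × 0.1407) = 0.257819 rev/s = 15.4691 rpm

value=15.47 rpm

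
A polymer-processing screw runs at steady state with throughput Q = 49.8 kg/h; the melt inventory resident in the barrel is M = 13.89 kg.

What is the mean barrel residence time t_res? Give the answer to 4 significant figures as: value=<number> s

Q_s = Q / 3600 = 49.8 / 3600 = 0.0138333 kg/s
t_res = M / Q_s = 13.89 ÷ 0.0138333 = 1004.1 s

value=1004. s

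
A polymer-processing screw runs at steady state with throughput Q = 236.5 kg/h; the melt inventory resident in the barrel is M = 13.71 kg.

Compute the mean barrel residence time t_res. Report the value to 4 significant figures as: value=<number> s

value=208.7 s

Convert throughput: Q = 236.5 kg/h = 236.5/3600 = 0.0656944 kg/s
t_res = M / Q_s = 13.71 / 0.0656944 = 208.693 s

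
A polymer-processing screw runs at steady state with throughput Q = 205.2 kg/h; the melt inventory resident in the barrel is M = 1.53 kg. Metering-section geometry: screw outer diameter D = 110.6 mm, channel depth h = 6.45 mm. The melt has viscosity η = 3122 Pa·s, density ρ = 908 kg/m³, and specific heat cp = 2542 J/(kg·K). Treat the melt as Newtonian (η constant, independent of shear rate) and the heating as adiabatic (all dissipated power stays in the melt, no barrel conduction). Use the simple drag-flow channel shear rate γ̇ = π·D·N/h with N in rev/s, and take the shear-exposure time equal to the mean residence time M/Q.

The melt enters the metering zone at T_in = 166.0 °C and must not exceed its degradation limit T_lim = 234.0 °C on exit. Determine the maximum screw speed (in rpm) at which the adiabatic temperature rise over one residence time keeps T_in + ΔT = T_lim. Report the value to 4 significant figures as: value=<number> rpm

value=48.20 rpm

Throughput in SI: Q_s = 205.2 kg/h ÷ 3600 s/h = 0.057 kg/s
t_res = M / Q_s = 1.53 / 0.057 = 26.8421 s
Convert to metres: D = 0.1106 m, h = 0.00645 m
ΔT_a = T_lim − T_in = 234.0 °C − 166.0 °C = 68 K
Invert ΔT = ηγ̇²t_res/(ρcp) for γ̇: γ̇_max² = ΔT_a ρ cp / (η t_res) = 68·908·2542 / (3122·26.8421) = 1872.93 s⁻²
γ̇_max = sqrt(1872.93) = 43.2773 s⁻¹
N_max = γ̇_max h / (πD) = 43.2773·0.00645/(π·0.1106) = 0.803369 rev/s → ×60 = 48.2021 rpm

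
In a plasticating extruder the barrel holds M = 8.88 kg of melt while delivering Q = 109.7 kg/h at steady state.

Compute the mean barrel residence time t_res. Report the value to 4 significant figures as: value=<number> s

Throughput in SI: Q_s = 109.7 kg/h ÷ 3600 s/h = 0.0304722 kg/s
t_res = M / Q_s = 8.88 / 0.0304722 = 291.413 s

value=291.4 s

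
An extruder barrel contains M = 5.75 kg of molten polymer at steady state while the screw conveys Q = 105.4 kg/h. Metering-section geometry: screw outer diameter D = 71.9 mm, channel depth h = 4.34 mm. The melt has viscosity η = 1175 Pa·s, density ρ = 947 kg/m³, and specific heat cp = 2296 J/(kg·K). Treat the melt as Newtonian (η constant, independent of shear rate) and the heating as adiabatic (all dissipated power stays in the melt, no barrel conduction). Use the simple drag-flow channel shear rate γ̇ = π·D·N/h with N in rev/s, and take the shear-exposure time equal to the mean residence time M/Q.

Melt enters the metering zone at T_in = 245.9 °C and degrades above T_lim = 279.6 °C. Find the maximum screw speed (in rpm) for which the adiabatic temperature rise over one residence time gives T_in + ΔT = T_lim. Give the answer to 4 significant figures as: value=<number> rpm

value=20.54 rpm

Throughput in SI: Q_s = 105.4 kg/h ÷ 3600 s/h = 0.0292778 kg/s
t_res = M / Q_s = 5.75 ÷ 0.0292778 = 196.395 s
Geometry in SI: D = 71.9 mm → 0.0719 m, h = 4.34 mm → 0.00434 m
ΔT_a = T_lim − T_in = 279.6 °C − 245.9 °C = 33.7 K
γ̇_max² = ΔT_a·ρ·cp / (η·t_res) = [33.7 × 947 × 2296] / [1175 × 196.395] = 317.53 s⁻²
γ̇_max = √317.53 = 17.8194 s⁻¹
Solve γ̇ = πDN/h for N: N_max = γ̇_max·h/(π·D) = 17.8194 × 0.00434 / (π × 0.0719) = 0.342376 rev/s = 20.5425 rpm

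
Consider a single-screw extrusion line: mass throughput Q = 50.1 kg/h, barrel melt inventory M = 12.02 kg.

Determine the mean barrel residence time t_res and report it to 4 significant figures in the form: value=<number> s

value=863.7 s

Q_s = Q / 3600 = 50.1 / 3600 = 0.0139167 kg/s
t_res = M / Q_s = 12.02 ÷ 0.0139167 = 863.713 s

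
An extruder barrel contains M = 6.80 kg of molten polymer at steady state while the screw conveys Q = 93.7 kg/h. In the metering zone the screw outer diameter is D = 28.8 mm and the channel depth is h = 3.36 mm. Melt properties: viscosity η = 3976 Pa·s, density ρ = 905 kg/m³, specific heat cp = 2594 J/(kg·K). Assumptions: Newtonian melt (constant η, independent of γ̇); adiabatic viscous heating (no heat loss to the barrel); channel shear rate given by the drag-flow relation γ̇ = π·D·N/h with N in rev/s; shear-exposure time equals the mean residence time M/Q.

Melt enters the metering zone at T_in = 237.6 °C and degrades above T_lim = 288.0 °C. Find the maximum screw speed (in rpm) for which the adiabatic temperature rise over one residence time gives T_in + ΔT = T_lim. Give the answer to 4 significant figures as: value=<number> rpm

value=23.78 rpm

Q_s = Q / 3600 = 93.7 / 3600 = 0.0260278 kg/s
t_res = M / Q_s = 6.80 / 0.0260278 = 261.259 s
Convert to metres: D = 0.0288 m, h = 0.00336 m
Allowable rise: ΔT_a = T_lim − T_in = 288.0 − 237.6 = 50.4 K
Invert ΔT = ηγ̇²t_res/(ρcp) for γ̇: γ̇_max² = ΔT_a ρ cp / (η t_res) = 50.4·905·2594 / (3976·261.259) = 113.902 s⁻²
γ̇_max = √113.902 = 10.6725 s⁻¹
N_max = γ̇_max·h / (π·D) = 10.6725 · 0.00336 / (π · 0.0288) = 0.396335 rev/s = 23.7801 rpm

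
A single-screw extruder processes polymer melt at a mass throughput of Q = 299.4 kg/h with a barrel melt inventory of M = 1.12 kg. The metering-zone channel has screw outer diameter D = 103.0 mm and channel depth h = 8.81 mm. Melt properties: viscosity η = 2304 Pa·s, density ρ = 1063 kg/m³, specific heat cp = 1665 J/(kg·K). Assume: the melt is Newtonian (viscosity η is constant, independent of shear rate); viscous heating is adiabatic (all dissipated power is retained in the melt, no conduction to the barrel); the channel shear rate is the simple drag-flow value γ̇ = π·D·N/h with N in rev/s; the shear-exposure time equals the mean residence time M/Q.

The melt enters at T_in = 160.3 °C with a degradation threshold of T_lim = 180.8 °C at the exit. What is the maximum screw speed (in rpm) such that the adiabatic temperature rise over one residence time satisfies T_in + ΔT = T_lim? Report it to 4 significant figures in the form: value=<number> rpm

value=55.86 rpm

Convert throughput: Q = 299.4 kg/h = 299.4/3600 = 0.0831667 kg/s
Mean residence time: t_res = M/Q_s = 1.12 kg / 0.0831667 kg/s = 13.4669 s
Geometry in SI: D = 103.0 mm → 0.103 m, h = 8.81 mm → 0.00881 m
Allowable rise: ΔT_a = T_lim − T_in = 180.8 − 160.3 = 20.5 K
γ̇_max² = ΔT_a·ρ·cp/(η·t_res) = 20.5·1063·1665/(2304·13.4669) = 1169.37 s⁻²
γ̇_max = sqrt(1169.37) = 34.196 s⁻¹
N_max = γ̇_max h / (πD) = 34.196·0.00881/(π·0.103) = 0.93103 rev/s → ×60 = 55.8618 rpm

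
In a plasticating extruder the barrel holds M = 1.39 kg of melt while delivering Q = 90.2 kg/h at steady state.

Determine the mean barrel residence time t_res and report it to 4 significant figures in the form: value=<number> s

Q_s = Q / 3600 = 90.2 / 3600 = 0.0250556 kg/s
t_res = M / Q_s = 1.39 ÷ 0.0250556 = 55.4767 s

value=55.48 s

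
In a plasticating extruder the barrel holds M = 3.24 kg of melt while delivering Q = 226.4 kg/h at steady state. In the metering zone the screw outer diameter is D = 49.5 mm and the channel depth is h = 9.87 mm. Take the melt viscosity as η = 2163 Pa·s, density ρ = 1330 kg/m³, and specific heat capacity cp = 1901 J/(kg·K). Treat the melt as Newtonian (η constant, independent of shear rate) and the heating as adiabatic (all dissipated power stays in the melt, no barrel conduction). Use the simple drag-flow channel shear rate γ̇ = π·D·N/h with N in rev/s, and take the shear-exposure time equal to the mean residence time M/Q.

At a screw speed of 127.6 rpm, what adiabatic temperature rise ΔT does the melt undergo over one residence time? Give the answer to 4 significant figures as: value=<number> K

value=49.48 K

Q_s = Q / 3600 = 226.4 / 3600 = 0.0628889 kg/s
t_res = M / Q_s = 3.24 ÷ 0.0628889 = 51.5194 s
Geometry in metres: D = 49.5 mm → 0.0495 m, h = 9.87 mm → 0.00987 m; screw speed N = 127.6 rpm = 2.12667 rev/s
γ̇ = π·D·N / h = π · 0.0495 · 2.12667 / 0.00987 = 33.5071 s⁻¹
Adiabatic rise: ΔT = η γ̇² t_res / (ρ cp) = 2163·(33.5071)²·51.5194 / (1330·1901) = 49.4844 K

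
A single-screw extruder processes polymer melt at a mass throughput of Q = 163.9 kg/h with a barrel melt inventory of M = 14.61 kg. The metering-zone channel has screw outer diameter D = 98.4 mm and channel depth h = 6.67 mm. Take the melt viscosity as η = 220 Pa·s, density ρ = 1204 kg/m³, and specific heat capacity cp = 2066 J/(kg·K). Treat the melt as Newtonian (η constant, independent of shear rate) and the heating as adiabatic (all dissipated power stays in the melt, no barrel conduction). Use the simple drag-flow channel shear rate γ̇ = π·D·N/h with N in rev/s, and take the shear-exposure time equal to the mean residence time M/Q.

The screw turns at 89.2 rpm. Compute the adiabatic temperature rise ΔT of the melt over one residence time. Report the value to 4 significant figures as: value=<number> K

value=134.7 K

Convert throughput: Q = 163.9 kg/h = 163.9/3600 = 0.0455278 kg/s
Mean residence time: t_res = M/Q_s = 14.61 kg / 0.0455278 kg/s = 320.903 s
D = 98.4 mm = 0.0984 m;  h = 6.67 mm = 0.00667 m;  N = 89.2 rpm / 60 = 1.48667 rev/s
Shear rate: γ̇ = πDN/h = π·0.0984·1.48667/0.00667 = 68.9021 s⁻¹
ΔT = η·γ̇²·t_res / (ρ·cp) = 220 · (68.9021)² · 320.903 / (1204 · 2066) = 134.743 K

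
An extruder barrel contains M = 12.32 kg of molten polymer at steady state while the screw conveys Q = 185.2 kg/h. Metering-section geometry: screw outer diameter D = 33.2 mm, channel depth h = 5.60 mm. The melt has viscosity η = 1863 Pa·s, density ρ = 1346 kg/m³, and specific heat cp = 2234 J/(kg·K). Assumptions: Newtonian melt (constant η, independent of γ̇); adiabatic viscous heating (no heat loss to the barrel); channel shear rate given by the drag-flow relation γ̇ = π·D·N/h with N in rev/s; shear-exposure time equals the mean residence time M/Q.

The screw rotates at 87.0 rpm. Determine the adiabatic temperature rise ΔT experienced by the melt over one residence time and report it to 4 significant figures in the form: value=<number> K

value=108.2 K

Throughput in SI: Q_s = 185.2 kg/h ÷ 3600 s/h = 0.0514444 kg/s
t_res = M / Q_s = 12.32 / 0.0514444 = 239.482 s
Convert to SI: D = 0.0332 m, h = 0.0056 m, N = 87.0/60 = 1.45 rev/s
γ̇ = π·D·N / h = π · 0.0332 · 1.45 / 0.0056 = 27.0065 s⁻¹
ΔT = η·γ̇²·t_res / (ρ·cp) = 1863 · (27.0065)² · 239.482 / (1346 · 2234) = 108.216 K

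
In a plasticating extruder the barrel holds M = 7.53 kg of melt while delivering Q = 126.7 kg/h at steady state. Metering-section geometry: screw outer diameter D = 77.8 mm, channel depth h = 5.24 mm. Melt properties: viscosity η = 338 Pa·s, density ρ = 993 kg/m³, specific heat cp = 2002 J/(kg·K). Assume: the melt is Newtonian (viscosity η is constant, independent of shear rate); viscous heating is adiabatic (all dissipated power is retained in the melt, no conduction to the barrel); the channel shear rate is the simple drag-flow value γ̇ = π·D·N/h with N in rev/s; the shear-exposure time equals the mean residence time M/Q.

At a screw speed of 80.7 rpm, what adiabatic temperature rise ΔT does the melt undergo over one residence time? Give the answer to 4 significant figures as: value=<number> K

value=143.2 K

Convert throughput: Q = 126.7 kg/h = 126.7/3600 = 0.0351944 kg/s
Mean residence time: t_res = M/Q_s = 7.53 kg / 0.0351944 kg/s = 213.954 s
D = 77.8 mm = 0.0778 m;  h = 5.24 mm = 0.00524 m;  N = 80.7 rpm / 60 = 1.345 rev/s
γ̇ = π D N / h = (π)(0.0778)(1.345) / 0.00524 = 62.7365 s⁻¹
Adiabatic rise: ΔT = η γ̇² t_res / (ρ cp) = 338·(62.7365)²·213.954 / (993·2002) = 143.174 K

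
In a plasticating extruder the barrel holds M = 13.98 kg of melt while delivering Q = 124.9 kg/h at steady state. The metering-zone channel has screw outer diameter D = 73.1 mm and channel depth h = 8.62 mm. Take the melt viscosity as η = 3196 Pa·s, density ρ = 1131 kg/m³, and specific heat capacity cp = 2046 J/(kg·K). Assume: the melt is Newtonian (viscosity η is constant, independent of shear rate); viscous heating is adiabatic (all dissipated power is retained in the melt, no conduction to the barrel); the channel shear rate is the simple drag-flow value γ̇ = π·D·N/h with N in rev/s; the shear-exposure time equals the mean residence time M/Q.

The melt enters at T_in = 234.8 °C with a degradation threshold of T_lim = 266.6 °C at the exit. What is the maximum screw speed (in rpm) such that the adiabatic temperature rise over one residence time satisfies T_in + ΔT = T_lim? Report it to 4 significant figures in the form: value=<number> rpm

value=17.02 rpm

Throughput in SI: Q_s = 124.9 kg/h ÷ 3600 s/h = 0.0346944 kg/s
t_res = M / Q_s = 13.98 ÷ 0.0346944 = 402.946 s
Convert to metres: D = 0.0731 m, h = 0.00862 m
ΔT_a = T_lim − T_in = 266.6 − 234.8 = 31.8 K
γ̇_max² = ΔT_a·ρ·cp/(η·t_res) = 31.8·1131·2046/(3196·402.946) = 57.1401 s⁻²
γ̇_max = √57.1401 = 7.55911 s⁻¹
Solve γ̇ = πDN/h for N: N_max = γ̇_max·h/(π·D) = 7.55911 × 0.00862 / (π × 0.0731) = 0.283734 rev/s = 17.024 rpm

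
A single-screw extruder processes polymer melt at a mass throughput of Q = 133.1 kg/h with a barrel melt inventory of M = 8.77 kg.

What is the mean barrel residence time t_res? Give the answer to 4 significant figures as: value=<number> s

Q_s = Q / 3600 = 133.1 / 3600 = 0.0369722 kg/s
t_res = M / Q_s = 8.77 ÷ 0.0369722 = 237.205 s

value=237.2 s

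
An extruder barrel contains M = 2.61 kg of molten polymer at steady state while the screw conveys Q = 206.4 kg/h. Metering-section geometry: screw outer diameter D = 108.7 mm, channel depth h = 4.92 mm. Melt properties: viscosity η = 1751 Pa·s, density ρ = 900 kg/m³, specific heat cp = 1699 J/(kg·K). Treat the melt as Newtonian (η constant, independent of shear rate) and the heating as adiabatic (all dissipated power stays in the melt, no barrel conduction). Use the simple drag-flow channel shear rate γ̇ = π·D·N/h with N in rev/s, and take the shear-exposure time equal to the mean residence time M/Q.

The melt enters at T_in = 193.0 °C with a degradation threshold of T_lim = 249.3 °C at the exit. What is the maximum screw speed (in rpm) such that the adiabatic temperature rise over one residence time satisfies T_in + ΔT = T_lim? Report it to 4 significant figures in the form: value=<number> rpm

Throughput in SI: Q_s = 206.4 kg/h ÷ 3600 s/h = 0.0573333 kg/s
t_res = M / Q_s = 2.61 ÷ 0.0573333 = 45.5233 s
Geometry in SI: D = 108.7 mm → 0.1087 m, h = 4.92 mm → 0.00492 m
Allowable rise: ΔT_a = T_lim − T_in = 249.3 − 193.0 = 56.3 K
γ̇_max² = ΔT_a·ρ·cp/(η·t_res) = 56.3·900·1699/(1751·45.5233) = 1080 s⁻²
γ̇_max = √1080 = 32.8634 s⁻¹
Solve γ̇ = πDN/h for N: N_max = γ̇_max·h/(π·D) = 32.8634 × 0.00492 / (π × 0.1087) = 0.473476 rev/s = 28.4086 rpm

value=28.41 rpm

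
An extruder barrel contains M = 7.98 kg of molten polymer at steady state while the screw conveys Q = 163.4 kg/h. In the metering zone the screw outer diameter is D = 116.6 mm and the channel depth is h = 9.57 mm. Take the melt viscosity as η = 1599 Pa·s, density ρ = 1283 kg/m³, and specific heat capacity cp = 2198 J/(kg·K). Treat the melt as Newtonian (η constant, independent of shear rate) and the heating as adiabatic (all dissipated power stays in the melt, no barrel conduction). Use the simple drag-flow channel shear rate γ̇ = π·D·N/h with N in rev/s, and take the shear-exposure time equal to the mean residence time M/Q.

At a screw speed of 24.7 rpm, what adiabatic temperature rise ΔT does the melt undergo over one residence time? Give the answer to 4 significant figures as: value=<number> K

Throughput in SI: Q_s = 163.4 kg/h ÷ 3600 s/h = 0.0453889 kg/s
t_res = M / Q_s = 7.98 / 0.0453889 = 175.814 s
D = 116.6 mm = 0.1166 m;  h = 9.57 mm = 0.00957 m;  N = 24.7 rpm / 60 = 0.411667 rev/s
γ̇ = π·D·N / h = π · 0.1166 · 0.411667 / 0.00957 = 15.7573 s⁻¹
ΔT = η·γ̇²·t_res/(ρ·cp) = [1599 × 15.7573² × 175.814] / [1283 × 2198] = 24.7521 K

value=24.75 K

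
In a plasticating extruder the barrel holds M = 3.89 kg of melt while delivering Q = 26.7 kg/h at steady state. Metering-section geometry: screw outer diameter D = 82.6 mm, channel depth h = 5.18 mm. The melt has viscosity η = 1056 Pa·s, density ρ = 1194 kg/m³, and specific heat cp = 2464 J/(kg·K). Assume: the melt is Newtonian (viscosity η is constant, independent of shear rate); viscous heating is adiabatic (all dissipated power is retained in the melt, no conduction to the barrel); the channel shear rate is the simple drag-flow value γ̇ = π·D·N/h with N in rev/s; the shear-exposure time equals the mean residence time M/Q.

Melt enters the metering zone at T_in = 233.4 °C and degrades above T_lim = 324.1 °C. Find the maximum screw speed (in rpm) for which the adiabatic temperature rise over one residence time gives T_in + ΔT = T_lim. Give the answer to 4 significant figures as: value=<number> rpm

value=26.29 rpm

Throughput in SI: Q_s = 26.7 kg/h ÷ 3600 s/h = 0.00741667 kg/s
t_res = M / Q_s = 3.89 / 0.00741667 = 524.494 s
Geometry in SI: D = 82.6 mm → 0.0826 m, h = 5.18 mm → 0.00518 m
ΔT_a = T_lim − T_in = 324.1 °C − 233.4 °C = 90.7 K
γ̇_max² = ΔT_a·ρ·cp / (η·t_res) = [90.7 × 1194 × 2464] / [1056 × 524.494] = 481.779 s⁻²
Take the square root: γ̇_max = √(481.779) = 21.9495 s⁻¹
N_max = γ̇_max·h / (π·D) = 21.9495 · 0.00518 / (π · 0.0826) = 0.438151 rev/s = 26.289 rpm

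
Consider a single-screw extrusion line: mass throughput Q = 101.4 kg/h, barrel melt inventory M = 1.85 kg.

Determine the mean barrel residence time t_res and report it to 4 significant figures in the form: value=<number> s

Convert throughput: Q = 101.4 kg/h = 101.4/3600 = 0.0281667 kg/s
t_res = M / Q_s = 1.85 / 0.0281667 = 65.6805 s

value=65.68 s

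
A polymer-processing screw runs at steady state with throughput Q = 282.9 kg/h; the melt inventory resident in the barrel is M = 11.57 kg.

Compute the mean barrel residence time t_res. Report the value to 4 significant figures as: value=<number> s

Throughput in SI: Q_s = 282.9 kg/h ÷ 3600 s/h = 0.0785833 kg/s
Mean residence time: t_res = M/Q_s = 11.57 kg / 0.0785833 kg/s = 147.232 s

value=147.2 s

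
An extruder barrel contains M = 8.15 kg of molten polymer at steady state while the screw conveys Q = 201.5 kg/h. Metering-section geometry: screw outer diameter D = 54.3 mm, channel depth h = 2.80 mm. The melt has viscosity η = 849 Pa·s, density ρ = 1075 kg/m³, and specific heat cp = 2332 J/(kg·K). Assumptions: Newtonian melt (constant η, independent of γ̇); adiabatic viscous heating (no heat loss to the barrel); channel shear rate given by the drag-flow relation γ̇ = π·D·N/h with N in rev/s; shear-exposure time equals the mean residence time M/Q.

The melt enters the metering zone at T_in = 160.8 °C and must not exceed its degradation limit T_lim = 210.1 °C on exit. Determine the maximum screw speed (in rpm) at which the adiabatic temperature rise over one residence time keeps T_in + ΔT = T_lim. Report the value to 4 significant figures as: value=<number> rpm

value=31.14 rpm

Convert throughput: Q = 201.5 kg/h = 201.5/3600 = 0.0559722 kg/s
t_res = M / Q_s = 8.15 ÷ 0.0559722 = 145.608 s
Geometry in SI: D = 54.3 mm → 0.0543 m, h = 2.80 mm → 0.0028 m
ΔT_a = T_lim − T_in = 210.1 − 160.8 = 49.3 K
Invert ΔT = ηγ̇²t_res/(ρcp) for γ̇: γ̇_max² = ΔT_a ρ cp / (η t_res) = 49.3·1075·2332 / (849·145.608) = 999.749 s⁻²
Take the square root: γ̇_max = √(999.749) = 31.6188 s⁻¹
Solve γ̇ = πDN/h for N: N_max = γ̇_max·h/(π·D) = 31.6188 × 0.0028 / (π × 0.0543) = 0.518984 rev/s = 31.139 rpm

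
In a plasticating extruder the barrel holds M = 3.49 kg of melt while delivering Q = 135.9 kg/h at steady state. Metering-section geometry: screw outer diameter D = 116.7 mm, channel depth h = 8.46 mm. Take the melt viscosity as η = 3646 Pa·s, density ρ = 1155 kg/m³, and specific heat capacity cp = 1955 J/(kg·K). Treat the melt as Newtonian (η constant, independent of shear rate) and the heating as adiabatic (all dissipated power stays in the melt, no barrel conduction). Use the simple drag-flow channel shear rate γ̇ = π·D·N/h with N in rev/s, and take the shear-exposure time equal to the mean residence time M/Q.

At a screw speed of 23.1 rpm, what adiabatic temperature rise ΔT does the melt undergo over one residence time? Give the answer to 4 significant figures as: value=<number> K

Convert throughput: Q = 135.9 kg/h = 135.9/3600 = 0.03775 kg/s
t_res = M / Q_s = 3.49 ÷ 0.03775 = 92.4503 s
Convert to SI: D = 0.1167 m, h = 0.00846 m, N = 23.1/60 = 0.385 rev/s
Shear rate: γ̇ = πDN/h = π·0.1167·0.385/0.00846 = 16.6844 s⁻¹
ΔT = η·γ̇²·t_res / (ρ·cp) = 3646 · (16.6844)² · 92.4503 / (1155 · 1955) = 41.5545 K

value=41.55 K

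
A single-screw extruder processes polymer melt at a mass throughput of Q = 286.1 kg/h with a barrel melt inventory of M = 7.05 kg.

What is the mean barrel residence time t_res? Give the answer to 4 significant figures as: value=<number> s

Convert throughput: Q = 286.1 kg/h = 286.1/3600 = 0.0794722 kg/s
Mean residence time: t_res = M/Q_s = 7.05 kg / 0.0794722 kg/s = 88.7102 s

value=88.71 s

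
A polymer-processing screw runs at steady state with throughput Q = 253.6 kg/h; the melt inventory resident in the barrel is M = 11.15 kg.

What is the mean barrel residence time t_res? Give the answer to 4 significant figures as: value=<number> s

Q_s = Q / 3600 = 253.6 / 3600 = 0.0704444 kg/s
Mean residence time: t_res = M/Q_s = 11.15 kg / 0.0704444 kg/s = 158.281 s

value=158.3 s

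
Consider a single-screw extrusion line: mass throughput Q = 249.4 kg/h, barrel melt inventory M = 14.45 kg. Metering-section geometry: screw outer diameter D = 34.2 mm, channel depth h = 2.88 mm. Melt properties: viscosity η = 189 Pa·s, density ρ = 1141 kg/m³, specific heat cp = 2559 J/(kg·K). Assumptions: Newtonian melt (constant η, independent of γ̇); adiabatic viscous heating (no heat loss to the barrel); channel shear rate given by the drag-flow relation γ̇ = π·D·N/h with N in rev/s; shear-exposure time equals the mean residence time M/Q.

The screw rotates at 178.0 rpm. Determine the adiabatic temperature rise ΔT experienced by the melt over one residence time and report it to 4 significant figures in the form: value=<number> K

value=165.4 K

Throughput in SI: Q_s = 249.4 kg/h ÷ 3600 s/h = 0.0692778 kg/s
t_res = M / Q_s = 14.45 / 0.0692778 = 208.581 s
Convert to SI: D = 0.0342 m, h = 0.00288 m, N = 178.0/60 = 2.96667 rev/s
γ̇ = π D N / h = (π)(0.0342)(2.96667) / 0.00288 = 110.676 s⁻¹
ΔT = η·γ̇²·t_res/(ρ·cp) = [189 × 110.676² × 208.581] / [1141 × 2559] = 165.38 K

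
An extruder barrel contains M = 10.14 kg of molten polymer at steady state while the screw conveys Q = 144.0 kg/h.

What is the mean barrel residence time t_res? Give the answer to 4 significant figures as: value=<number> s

Q_s = Q / 3600 = 144.0 / 3600 = 0.04 kg/s
t_res = M / Q_s = 10.14 ÷ 0.04 = 253.5 s

value=253.5 s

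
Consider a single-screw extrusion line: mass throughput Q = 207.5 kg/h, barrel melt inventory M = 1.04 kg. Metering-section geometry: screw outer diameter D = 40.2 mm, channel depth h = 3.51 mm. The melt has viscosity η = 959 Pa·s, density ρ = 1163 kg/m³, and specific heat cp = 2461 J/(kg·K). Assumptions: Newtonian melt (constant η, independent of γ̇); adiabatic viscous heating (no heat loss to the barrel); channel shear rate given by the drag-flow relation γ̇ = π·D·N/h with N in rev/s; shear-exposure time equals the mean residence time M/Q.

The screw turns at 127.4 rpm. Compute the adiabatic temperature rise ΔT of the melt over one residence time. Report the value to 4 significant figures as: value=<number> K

value=35.29 K

Convert throughput: Q = 207.5 kg/h = 207.5/3600 = 0.0576389 kg/s
Mean residence time: t_res = M/Q_s = 1.04 kg / 0.0576389 kg/s = 18.0434 s
D = 40.2 mm = 0.0402 m;  h = 3.51 mm = 0.00351 m;  N = 127.4 rpm / 60 = 2.12333 rev/s
γ̇ = π D N / h = (π)(0.0402)(2.12333) / 0.00351 = 76.3989 s⁻¹
Adiabatic rise: ΔT = η γ̇² t_res / (ρ cp) = 959·(76.3989)²·18.0434 / (1163·2461) = 35.2873 K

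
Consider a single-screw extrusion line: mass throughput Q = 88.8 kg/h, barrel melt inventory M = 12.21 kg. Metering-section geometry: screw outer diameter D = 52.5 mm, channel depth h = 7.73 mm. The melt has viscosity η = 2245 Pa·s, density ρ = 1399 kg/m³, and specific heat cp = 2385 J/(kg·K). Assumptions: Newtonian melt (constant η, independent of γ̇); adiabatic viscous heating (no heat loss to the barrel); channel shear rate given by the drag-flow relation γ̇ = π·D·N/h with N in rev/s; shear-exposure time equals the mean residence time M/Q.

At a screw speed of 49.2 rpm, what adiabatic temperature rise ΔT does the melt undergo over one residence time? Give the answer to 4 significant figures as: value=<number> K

Throughput in SI: Q_s = 88.8 kg/h ÷ 3600 s/h = 0.0246667 kg/s
Mean residence time: t_res = M/Q_s = 12.21 kg / 0.0246667 kg/s = 495 s
D = 52.5 mm = 0.0525 m;  h = 7.73 mm = 0.00773 m;  N = 49.2 rpm / 60 = 0.82 rev/s
Shear rate: γ̇ = πDN/h = π·0.0525·0.82/0.00773 = 17.4962 s⁻¹
ΔT = η·γ̇²·t_res / (ρ·cp) = 2245 · (17.4962)² · 495 / (1399 · 2385) = 101.954 K

value=102.0 K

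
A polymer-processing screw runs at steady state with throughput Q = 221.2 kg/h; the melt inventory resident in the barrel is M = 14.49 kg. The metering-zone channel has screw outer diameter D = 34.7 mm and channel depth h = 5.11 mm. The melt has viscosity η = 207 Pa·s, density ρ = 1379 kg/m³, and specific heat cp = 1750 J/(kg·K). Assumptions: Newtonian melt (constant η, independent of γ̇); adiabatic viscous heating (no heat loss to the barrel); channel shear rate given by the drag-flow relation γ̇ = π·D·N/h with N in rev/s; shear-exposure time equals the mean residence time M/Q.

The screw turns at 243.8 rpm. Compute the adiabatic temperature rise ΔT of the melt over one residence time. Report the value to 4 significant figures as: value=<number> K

Throughput in SI: Q_s = 221.2 kg/h ÷ 3600 s/h = 0.0614444 kg/s
t_res = M / Q_s = 14.49 / 0.0614444 = 235.823 s
Geometry in metres: D = 34.7 mm → 0.0347 m, h = 5.11 mm → 0.00511 m; screw speed N = 243.8 rpm = 4.06333 rev/s
γ̇ = π D N / h = (π)(0.0347)(4.06333) / 0.00511 = 86.6844 s⁻¹
Adiabatic rise: ΔT = η γ̇² t_res / (ρ cp) = 207·(86.6844)²·235.823 / (1379·1750) = 151.997 K

value=152.0 K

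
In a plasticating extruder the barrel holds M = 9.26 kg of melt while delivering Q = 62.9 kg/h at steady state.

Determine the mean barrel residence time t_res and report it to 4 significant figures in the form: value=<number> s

Q_s = Q / 3600 = 62.9 / 3600 = 0.0174722 kg/s
Mean residence time: t_res = M/Q_s = 9.26 kg / 0.0174722 kg/s = 529.984 s

value=530.0 s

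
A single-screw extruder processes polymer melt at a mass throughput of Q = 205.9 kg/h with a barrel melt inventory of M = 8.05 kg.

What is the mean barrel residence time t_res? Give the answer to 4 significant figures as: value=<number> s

value=140.7 s

Convert throughput: Q = 205.9 kg/h = 205.9/3600 = 0.0571944 kg/s
t_res = M / Q_s = 8.05 / 0.0571944 = 140.748 s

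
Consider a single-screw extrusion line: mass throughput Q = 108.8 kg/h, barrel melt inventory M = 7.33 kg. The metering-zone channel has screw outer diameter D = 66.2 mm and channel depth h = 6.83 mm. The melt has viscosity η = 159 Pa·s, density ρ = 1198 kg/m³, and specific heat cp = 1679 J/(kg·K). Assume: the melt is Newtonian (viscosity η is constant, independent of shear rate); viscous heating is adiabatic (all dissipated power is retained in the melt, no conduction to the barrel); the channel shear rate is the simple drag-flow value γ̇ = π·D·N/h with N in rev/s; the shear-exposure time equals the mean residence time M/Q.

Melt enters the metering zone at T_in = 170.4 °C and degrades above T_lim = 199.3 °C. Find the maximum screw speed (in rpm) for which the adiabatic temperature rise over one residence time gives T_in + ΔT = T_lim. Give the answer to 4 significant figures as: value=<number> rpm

value=76.50 rpm

Q_s = Q / 3600 = 108.8 / 3600 = 0.0302222 kg/s
t_res = M / Q_s = 7.33 / 0.0302222 = 242.537 s
Convert to metres: D = 0.0662 m, h = 0.00683 m
ΔT_a = T_lim − T_in = 199.3 − 170.4 = 28.9 K
Invert ΔT = ηγ̇²t_res/(ρcp) for γ̇: γ̇_max² = ΔT_a ρ cp / (η t_res) = 28.9·1198·1679 / (159·242.537) = 1507.41 s⁻²
γ̇_max = √1507.41 = 38.8253 s⁻¹
Solve γ̇ = πDN/h for N: N_max = γ̇_max·h/(π·D) = 38.8253 × 0.00683 / (π × 0.0662) = 1.27505 rev/s = 76.5032 rpm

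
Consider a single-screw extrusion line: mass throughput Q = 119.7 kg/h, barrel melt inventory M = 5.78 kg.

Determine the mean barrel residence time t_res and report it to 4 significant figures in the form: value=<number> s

Convert throughput: Q = 119.7 kg/h = 119.7/3600 = 0.03325 kg/s
t_res = M / Q_s = 5.78 ÷ 0.03325 = 173.835 s

value=173.8 s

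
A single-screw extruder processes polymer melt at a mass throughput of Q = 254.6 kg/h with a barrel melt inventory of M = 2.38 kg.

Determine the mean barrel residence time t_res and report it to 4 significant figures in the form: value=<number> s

Q_s = Q / 3600 = 254.6 / 3600 = 0.0707222 kg/s
Mean residence time: t_res = M/Q_s = 2.38 kg / 0.0707222 kg/s = 33.6528 s

value=33.65 s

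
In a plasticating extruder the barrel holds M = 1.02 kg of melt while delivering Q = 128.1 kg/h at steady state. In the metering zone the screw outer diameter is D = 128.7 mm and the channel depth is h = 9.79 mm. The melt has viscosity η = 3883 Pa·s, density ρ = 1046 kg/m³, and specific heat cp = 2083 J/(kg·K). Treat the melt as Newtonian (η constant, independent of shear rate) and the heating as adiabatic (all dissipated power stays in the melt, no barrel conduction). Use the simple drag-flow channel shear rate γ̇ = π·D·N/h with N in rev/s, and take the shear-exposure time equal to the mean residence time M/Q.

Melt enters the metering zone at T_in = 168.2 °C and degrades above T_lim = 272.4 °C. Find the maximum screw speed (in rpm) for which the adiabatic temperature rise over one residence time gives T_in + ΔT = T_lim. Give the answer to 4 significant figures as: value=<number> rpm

Q_s = Q / 3600 = 128.1 / 3600 = 0.0355833 kg/s
Mean residence time: t_res = M/Q_s = 1.02 kg / 0.0355833 kg/s = 28.6651 s
Geometry in SI: D = 128.7 mm → 0.1287 m, h = 9.79 mm → 0.00979 m
ΔT_a = T_lim − T_in = 272.4 − 168.2 = 104.2 K
γ̇_max² = ΔT_a·ρ·cp/(η·t_res) = 104.2·1046·2083/(3883·28.6651) = 2039.71 s⁻²
γ̇_max = √2039.71 = 45.1631 s⁻¹
N_max = γ̇_max h / (πD) = 45.1631·0.00979/(π·0.1287) = 1.09355 rev/s → ×60 = 65.6129 rpm

value=65.61 rpm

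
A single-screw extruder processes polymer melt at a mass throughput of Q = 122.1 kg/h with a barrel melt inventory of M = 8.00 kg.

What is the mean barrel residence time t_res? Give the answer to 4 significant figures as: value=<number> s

value=235.9 s

Q_s = Q / 3600 = 122.1 / 3600 = 0.0339167 kg/s
t_res = M / Q_s = 8.00 / 0.0339167 = 235.872 s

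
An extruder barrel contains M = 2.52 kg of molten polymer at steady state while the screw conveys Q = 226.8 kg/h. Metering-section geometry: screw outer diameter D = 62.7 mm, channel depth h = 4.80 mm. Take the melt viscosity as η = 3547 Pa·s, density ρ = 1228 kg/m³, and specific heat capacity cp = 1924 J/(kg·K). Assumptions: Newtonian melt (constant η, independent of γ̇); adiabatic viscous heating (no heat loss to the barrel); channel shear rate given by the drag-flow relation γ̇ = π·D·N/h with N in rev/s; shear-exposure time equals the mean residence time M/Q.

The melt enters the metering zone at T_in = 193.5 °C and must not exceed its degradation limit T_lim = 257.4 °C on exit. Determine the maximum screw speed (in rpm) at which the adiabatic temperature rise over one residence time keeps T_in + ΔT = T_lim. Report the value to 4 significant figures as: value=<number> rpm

Throughput in SI: Q_s = 226.8 kg/h ÷ 3600 s/h = 0.063 kg/s
t_res = M / Q_s = 2.52 / 0.063 = 40 s
Convert to metres: D = 0.0627 m, h = 0.0048 m
ΔT_a = T_lim − T_in = 257.4 − 193.5 = 63.9 K
γ̇_max² = ΔT_a·ρ·cp / (η·t_res) = [63.9 × 1228 × 1924] / [3547 × 40] = 1064.1 s⁻²
γ̇_max = sqrt(1064.1) = 32.6206 s⁻¹
Solve γ̇ = πDN/h for N: N_max = γ̇_max·h/(π·D) = 32.6206 × 0.0048 / (π × 0.0627) = 0.794905 rev/s = 47.6943 rpm

value=47.69 rpm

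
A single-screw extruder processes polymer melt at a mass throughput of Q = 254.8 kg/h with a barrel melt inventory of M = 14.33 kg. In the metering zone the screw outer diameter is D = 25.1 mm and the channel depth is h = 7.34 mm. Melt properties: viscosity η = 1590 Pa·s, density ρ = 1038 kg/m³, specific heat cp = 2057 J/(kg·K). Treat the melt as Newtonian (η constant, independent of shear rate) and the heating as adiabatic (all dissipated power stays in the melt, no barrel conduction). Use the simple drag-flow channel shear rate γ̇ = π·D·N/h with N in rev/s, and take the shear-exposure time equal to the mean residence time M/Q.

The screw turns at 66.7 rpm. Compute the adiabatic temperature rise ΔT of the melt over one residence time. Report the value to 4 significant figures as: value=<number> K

value=21.50 K

Convert throughput: Q = 254.8 kg/h = 254.8/3600 = 0.0707778 kg/s
t_res = M / Q_s = 14.33 ÷ 0.0707778 = 202.465 s
Convert to SI: D = 0.0251 m, h = 0.00734 m, N = 66.7/60 = 1.11167 rev/s
γ̇ = π D N / h = (π)(0.0251)(1.11167) / 0.00734 = 11.9427 s⁻¹
Adiabatic rise: ΔT = η γ̇² t_res / (ρ cp) = 1590·(11.9427)²·202.465 / (1038·2057) = 21.504 K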